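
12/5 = 2.40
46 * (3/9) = 46/3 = 15.33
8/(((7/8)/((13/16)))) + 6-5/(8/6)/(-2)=857/56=15.30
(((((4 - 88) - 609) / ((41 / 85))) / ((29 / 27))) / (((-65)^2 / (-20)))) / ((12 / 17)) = 1802493 / 200941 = 8.97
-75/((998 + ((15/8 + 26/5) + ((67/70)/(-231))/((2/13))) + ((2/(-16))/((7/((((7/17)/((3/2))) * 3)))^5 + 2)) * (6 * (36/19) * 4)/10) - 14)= -14541410961000/192149827253567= -0.08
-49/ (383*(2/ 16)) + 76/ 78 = -734/ 14937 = -0.05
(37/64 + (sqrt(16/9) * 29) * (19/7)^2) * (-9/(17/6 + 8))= -24169527/101920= -237.14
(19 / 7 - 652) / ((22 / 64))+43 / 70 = -1453927 / 770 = -1888.22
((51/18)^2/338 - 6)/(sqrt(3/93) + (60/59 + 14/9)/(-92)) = -1205174968479 *sqrt(31)/196772891146 - 2089344928159/393545782292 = -39.41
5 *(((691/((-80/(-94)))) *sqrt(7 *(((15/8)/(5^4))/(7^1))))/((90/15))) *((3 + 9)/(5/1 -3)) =32477 *sqrt(30)/800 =222.35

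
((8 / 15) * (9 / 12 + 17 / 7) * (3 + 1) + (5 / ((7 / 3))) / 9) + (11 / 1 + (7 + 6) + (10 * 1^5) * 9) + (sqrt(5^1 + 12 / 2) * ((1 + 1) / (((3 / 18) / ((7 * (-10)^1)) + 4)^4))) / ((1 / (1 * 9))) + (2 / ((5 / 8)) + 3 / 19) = 560105280000 * sqrt(11) / 7946992159681 + 248132 / 1995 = 124.61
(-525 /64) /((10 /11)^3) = -27951 /2560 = -10.92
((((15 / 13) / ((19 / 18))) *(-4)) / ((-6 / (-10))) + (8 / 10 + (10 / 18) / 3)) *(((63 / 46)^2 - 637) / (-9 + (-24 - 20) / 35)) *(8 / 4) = -1976968521689 / 2533032918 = -780.47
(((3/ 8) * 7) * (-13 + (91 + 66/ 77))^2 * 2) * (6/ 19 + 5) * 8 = 184650624/ 133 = 1388350.56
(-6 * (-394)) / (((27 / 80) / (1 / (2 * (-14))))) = -15760 / 63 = -250.16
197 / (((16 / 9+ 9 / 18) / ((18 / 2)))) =31914 / 41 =778.39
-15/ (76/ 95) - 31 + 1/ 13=-49.67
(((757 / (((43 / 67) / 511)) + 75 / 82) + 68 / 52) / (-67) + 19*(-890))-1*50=-79714696021 / 3071146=-25956.01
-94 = -94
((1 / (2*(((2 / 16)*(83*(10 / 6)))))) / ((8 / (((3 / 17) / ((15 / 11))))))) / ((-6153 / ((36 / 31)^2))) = -7128 / 69527413025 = -0.00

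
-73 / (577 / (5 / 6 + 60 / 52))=-0.25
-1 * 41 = -41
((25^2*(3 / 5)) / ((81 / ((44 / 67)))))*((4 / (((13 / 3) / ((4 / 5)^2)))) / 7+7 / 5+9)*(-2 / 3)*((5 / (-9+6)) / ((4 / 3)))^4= -3059375 / 58968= -51.88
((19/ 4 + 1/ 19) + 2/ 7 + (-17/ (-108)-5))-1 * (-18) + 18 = 260317/ 7182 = 36.25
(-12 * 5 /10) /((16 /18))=-6.75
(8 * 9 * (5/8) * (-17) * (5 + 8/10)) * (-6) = 26622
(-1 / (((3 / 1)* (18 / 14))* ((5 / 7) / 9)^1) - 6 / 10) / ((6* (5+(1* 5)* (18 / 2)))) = -0.01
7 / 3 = 2.33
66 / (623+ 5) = 33 / 314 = 0.11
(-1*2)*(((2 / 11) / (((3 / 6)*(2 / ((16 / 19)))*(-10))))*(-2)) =-64 / 1045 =-0.06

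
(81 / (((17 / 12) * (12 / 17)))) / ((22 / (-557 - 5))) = -22761 / 11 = -2069.18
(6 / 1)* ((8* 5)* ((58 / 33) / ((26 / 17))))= 39440 / 143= 275.80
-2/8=-1/4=-0.25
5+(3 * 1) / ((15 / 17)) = 42 / 5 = 8.40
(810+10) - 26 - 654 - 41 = 99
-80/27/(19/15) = -400/171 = -2.34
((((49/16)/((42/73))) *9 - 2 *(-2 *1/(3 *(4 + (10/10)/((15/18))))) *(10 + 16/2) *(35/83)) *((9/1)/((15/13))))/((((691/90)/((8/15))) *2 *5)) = 15491763/5735300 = 2.70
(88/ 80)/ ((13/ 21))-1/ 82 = 4703/ 2665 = 1.76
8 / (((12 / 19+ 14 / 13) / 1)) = 988 / 211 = 4.68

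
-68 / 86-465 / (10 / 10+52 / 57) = -1143421 / 4687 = -243.96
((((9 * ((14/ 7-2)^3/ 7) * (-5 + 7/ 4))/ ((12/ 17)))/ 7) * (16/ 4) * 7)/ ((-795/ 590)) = 0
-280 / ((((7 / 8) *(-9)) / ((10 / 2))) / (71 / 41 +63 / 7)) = 704000 / 369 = 1907.86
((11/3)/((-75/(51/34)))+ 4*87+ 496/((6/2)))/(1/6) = 76989/25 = 3079.56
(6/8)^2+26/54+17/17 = 883/432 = 2.04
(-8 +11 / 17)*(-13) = 1625 / 17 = 95.59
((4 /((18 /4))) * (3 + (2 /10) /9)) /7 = 1088 /2835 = 0.38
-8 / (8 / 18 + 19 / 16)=-1152 / 235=-4.90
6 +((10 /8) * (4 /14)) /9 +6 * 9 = 7565 /126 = 60.04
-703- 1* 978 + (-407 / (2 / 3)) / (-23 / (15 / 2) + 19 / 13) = -814211 / 626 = -1300.66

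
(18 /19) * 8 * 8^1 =1152 /19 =60.63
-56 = -56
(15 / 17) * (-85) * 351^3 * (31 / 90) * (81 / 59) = -180974260935 / 118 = -1533680177.42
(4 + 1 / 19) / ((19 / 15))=3.20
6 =6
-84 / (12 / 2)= -14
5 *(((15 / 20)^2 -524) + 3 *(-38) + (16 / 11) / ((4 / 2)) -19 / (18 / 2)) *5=-25297325 / 1584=-15970.53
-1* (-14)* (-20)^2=5600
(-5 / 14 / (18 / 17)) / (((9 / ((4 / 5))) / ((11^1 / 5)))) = -187 / 2835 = -0.07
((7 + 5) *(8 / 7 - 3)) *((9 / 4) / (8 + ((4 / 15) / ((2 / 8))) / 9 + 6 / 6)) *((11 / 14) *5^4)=-2700.41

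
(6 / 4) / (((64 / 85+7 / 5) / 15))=1275 / 122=10.45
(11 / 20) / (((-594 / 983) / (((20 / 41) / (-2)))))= 983 / 4428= 0.22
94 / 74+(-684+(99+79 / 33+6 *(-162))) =-1896623 / 1221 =-1553.34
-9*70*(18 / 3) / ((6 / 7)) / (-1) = 4410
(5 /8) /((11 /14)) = 35 /44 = 0.80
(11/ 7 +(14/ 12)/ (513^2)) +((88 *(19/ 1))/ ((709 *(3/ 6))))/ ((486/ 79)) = 18322919695/ 7836646482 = 2.34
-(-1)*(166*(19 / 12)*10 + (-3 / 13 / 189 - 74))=2091998 / 819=2554.33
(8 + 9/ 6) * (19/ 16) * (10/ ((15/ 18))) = 1083/ 8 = 135.38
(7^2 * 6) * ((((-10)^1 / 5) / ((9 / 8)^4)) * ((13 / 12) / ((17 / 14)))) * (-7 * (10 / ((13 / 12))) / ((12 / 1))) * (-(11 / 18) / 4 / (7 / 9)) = -38635520 / 111537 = -346.39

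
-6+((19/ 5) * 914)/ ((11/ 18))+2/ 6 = 936829/ 165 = 5677.75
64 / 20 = 16 / 5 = 3.20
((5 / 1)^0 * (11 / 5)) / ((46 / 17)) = 187 / 230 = 0.81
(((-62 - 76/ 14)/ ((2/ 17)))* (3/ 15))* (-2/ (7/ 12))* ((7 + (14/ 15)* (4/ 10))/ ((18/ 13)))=16481296/ 7875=2092.86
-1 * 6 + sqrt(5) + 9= sqrt(5) + 3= 5.24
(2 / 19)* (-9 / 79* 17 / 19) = -306 / 28519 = -0.01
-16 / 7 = -2.29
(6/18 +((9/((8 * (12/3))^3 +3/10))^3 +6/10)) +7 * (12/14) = 3659275200404317648/527780076979814805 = 6.93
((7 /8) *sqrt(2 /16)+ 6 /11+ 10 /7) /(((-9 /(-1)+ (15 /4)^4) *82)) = 28 *sqrt(2) /2170089+ 19456 /167096853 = 0.00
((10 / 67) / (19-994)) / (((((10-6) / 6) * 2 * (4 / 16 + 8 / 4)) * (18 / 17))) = -17 / 352755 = -0.00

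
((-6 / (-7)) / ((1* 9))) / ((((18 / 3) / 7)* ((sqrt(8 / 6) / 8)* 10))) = 2* sqrt(3) / 45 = 0.08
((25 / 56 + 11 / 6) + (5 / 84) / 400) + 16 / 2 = 23027 / 2240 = 10.28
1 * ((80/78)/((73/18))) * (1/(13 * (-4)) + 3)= 9300/12337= 0.75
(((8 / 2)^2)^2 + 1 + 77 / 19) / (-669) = -4960 / 12711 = -0.39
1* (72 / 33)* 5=120 / 11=10.91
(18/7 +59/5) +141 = 5438/35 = 155.37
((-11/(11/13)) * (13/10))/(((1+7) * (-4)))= 169/320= 0.53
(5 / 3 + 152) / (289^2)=461 / 250563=0.00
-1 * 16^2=-256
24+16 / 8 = 26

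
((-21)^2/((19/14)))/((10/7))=21609/95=227.46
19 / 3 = 6.33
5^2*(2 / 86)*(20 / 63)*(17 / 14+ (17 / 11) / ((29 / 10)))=216750 / 672133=0.32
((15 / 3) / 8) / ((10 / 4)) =1 / 4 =0.25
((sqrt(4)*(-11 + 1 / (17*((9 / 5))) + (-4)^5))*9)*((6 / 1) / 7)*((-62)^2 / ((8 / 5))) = -4565230500 / 119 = -38363281.51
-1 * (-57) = 57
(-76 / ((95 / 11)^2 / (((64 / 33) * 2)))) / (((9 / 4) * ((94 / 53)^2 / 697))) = -11026740736 / 28330425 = -389.22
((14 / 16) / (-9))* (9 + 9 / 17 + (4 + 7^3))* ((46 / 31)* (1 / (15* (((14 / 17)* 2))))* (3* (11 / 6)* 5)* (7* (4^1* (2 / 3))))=-10734031 / 10044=-1068.70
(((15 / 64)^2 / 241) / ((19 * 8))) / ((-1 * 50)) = -9 / 300089344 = -0.00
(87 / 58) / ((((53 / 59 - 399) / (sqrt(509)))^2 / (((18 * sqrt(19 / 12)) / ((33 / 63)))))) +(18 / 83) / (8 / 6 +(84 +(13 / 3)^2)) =162 / 77771 +334875681 * sqrt(57) / 12137095168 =0.21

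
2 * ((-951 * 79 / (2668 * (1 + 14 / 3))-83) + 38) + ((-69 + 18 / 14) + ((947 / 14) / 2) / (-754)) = -1384309769 / 8254792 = -167.70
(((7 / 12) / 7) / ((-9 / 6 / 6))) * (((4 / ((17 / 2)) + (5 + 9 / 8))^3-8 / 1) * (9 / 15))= -140322125 / 2515456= -55.78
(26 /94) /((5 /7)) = 91 /235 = 0.39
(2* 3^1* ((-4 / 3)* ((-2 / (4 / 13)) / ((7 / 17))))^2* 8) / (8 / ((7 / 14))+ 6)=1562912 / 1617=966.55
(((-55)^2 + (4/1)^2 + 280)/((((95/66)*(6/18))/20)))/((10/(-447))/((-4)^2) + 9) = 9405709632/611401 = 15383.86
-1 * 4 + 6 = 2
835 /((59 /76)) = 63460 /59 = 1075.59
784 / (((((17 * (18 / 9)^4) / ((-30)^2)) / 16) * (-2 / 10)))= -3528000 / 17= -207529.41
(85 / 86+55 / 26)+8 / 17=33967 / 9503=3.57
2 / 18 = 1 / 9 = 0.11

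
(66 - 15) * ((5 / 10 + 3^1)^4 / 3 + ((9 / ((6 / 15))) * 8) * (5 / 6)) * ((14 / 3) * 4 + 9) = 13547011 / 48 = 282229.40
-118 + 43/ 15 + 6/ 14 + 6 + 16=-9734/ 105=-92.70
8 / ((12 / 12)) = 8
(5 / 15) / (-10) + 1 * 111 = 3329 / 30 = 110.97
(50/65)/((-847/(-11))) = 10/1001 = 0.01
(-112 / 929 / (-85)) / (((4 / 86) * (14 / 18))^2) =599076 / 552755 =1.08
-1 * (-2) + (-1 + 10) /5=19 /5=3.80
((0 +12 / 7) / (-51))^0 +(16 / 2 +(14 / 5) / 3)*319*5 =42749 / 3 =14249.67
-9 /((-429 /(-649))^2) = -20.60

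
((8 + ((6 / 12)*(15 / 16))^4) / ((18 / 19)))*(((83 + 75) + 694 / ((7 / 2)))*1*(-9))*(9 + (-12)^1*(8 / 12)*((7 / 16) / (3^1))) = -9397685131043 / 44040192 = -213388.83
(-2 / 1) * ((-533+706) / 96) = -173 / 48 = -3.60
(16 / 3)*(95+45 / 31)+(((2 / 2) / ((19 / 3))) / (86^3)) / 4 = 2312597847319 / 4495643808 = 514.41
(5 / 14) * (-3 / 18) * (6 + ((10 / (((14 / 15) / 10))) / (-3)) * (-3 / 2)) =-3.55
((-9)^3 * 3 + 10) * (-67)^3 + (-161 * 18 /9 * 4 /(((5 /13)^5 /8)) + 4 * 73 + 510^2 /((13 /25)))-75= 26570261385064 /40625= 654037203.32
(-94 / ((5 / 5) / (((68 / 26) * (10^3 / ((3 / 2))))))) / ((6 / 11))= -35156000 / 117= -300478.63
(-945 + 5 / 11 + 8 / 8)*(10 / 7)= -103790 / 77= -1347.92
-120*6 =-720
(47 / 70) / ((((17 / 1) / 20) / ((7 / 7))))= 94 / 119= 0.79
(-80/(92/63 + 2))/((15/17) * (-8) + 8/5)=26775/6322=4.24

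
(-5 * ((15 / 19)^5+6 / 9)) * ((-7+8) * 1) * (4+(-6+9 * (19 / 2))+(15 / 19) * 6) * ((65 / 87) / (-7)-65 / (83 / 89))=30550506827364550 / 1019154920103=29976.31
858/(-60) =-143/10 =-14.30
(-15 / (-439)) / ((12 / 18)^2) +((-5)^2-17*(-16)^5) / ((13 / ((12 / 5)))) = 3290920.14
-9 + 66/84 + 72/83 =-8537/1162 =-7.35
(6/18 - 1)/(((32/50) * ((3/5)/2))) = -125/36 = -3.47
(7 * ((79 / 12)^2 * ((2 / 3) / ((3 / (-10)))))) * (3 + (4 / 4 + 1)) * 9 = -1092175 / 36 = -30338.19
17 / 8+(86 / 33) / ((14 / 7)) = 3.43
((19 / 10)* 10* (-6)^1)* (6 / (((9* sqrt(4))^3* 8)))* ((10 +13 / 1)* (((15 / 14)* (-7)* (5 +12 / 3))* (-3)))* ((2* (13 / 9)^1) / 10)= -19.73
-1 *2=-2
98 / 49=2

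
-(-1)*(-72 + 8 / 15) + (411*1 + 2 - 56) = 4283 / 15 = 285.53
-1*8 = -8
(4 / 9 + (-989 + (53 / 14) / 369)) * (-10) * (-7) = -2837125 / 41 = -69198.17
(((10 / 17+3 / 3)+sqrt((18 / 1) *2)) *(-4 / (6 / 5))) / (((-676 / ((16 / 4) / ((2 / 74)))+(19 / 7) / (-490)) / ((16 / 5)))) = 174628160 / 9866341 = 17.70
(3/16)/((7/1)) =3/112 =0.03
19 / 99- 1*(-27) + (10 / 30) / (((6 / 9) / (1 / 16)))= 86243 / 3168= 27.22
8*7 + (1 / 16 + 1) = 913 / 16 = 57.06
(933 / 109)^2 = 870489 / 11881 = 73.27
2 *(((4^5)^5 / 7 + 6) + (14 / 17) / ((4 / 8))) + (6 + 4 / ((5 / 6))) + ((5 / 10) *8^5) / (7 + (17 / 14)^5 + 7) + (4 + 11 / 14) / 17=3425881053310097478872011 / 10649777670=321685687670332.13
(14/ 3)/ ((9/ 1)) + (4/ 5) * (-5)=-3.48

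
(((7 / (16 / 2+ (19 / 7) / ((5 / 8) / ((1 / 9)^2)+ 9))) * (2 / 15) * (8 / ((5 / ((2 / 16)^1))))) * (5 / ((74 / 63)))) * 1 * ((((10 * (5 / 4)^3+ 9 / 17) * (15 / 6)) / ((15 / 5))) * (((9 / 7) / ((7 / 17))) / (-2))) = -327946563 / 127227904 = -2.58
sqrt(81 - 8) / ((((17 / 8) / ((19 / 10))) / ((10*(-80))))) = -12160*sqrt(73) / 17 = -6111.48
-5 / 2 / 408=-5 / 816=-0.01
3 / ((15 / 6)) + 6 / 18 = 23 / 15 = 1.53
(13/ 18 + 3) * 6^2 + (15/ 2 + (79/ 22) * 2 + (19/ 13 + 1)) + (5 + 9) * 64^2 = 16443611/ 286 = 57495.14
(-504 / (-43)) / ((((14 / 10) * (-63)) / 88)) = -3520 / 301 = -11.69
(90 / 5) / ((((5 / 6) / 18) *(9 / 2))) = 432 / 5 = 86.40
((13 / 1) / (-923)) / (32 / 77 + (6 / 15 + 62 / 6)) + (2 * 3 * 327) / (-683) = -1794580719 / 624444361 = -2.87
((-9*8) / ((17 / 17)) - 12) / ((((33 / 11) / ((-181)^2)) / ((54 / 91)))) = -7076376 / 13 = -544336.62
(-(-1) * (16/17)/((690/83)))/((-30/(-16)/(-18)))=-10624/9775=-1.09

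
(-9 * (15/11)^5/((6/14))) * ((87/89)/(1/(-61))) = 84630065625/14333539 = 5904.34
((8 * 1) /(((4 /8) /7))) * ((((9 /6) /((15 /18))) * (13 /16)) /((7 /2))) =234 /5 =46.80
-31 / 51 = -0.61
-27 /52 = -0.52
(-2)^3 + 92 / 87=-604 / 87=-6.94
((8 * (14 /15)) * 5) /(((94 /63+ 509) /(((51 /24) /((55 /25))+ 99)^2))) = 11375919723 /15565924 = 730.82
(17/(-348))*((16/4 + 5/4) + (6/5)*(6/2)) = -1003/2320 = -0.43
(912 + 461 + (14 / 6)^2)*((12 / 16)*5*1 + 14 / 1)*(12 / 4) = 440413 / 6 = 73402.17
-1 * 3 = -3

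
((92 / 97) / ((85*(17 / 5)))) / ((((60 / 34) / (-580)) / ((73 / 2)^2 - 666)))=-3555110 / 4947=-718.64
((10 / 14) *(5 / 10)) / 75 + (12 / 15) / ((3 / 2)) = 113 / 210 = 0.54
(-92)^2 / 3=8464 / 3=2821.33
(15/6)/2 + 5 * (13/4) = 35/2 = 17.50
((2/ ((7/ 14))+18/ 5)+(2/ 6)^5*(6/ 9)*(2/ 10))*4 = 110816/ 3645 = 30.40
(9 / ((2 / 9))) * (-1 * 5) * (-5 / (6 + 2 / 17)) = 34425 / 208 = 165.50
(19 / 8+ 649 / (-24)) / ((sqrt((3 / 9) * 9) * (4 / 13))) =-481 * sqrt(3) / 18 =-46.28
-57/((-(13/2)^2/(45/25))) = 2052/845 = 2.43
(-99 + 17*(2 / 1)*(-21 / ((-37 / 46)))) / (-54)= -9727 / 666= -14.61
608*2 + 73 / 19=23177 / 19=1219.84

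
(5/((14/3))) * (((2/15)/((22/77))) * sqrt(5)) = sqrt(5)/2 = 1.12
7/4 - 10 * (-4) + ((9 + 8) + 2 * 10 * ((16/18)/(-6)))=6025/108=55.79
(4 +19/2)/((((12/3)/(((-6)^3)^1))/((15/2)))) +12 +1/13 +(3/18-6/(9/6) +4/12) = -70966/13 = -5458.92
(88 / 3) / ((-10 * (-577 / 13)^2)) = -0.00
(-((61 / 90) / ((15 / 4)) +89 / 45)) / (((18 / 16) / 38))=-442928 / 6075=-72.91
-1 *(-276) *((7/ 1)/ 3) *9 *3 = 17388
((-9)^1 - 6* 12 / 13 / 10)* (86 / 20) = -26703 / 650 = -41.08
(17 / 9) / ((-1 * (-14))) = 17 / 126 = 0.13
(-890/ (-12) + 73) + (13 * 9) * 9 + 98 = 7789/ 6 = 1298.17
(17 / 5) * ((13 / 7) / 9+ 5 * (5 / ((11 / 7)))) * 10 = 379712 / 693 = 547.92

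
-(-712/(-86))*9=-3204/43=-74.51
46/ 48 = 23/ 24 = 0.96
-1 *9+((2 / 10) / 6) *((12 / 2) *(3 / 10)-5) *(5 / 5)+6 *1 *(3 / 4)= -691 / 150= -4.61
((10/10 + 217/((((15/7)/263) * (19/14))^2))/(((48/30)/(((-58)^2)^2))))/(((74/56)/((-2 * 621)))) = -787921102131579686256/66785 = -11797875303310319.48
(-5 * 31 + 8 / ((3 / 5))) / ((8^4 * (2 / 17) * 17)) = -425 / 24576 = -0.02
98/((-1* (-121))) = 98/121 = 0.81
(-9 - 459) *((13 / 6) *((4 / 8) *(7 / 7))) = -507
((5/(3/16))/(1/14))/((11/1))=1120/33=33.94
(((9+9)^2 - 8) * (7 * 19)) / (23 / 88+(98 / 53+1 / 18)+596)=252023904 / 3586945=70.26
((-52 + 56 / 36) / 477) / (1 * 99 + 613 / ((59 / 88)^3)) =-93242066 / 1880655361101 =-0.00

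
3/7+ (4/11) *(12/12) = 61/77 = 0.79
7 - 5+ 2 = 4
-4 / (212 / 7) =-7 / 53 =-0.13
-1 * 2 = -2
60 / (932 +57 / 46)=2760 / 42929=0.06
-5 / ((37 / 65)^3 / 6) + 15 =-7478955 / 50653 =-147.65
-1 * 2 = -2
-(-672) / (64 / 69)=1449 / 2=724.50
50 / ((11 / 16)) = 800 / 11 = 72.73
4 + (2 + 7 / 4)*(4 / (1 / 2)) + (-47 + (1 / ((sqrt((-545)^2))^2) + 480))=138710676 / 297025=467.00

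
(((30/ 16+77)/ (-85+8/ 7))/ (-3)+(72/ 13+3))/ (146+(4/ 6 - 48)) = 1621189/ 18070208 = 0.09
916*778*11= 7839128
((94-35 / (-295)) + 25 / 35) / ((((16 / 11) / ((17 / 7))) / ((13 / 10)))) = 47606273 / 231280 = 205.84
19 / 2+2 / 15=289 / 30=9.63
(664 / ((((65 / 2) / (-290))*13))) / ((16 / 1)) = -4814 / 169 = -28.49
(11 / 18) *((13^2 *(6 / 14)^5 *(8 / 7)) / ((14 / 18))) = 1806948 / 823543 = 2.19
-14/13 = -1.08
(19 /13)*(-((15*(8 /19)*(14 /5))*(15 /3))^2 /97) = -2822400 /23959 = -117.80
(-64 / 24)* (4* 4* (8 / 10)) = -512 / 15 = -34.13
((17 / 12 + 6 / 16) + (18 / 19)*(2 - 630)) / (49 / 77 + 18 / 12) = -2975269 / 10716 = -277.65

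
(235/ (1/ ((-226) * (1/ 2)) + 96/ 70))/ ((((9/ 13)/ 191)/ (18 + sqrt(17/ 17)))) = 43847483225/ 48501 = 904053.18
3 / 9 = 1 / 3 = 0.33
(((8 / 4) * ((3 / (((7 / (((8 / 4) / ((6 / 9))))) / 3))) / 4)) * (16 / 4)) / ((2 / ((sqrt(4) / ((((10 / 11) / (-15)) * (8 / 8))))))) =-891 / 7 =-127.29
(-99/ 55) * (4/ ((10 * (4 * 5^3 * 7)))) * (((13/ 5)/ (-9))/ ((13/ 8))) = 4/ 109375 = 0.00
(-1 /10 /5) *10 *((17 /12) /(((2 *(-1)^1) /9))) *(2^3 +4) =153 /10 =15.30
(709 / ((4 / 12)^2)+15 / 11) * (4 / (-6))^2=93608 / 33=2836.61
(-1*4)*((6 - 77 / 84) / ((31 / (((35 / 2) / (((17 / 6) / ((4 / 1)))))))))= -8540 / 527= -16.20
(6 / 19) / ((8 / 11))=33 / 76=0.43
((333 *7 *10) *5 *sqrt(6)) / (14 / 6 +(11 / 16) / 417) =28800800 *sqrt(6) / 577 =122265.62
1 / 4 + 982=3929 / 4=982.25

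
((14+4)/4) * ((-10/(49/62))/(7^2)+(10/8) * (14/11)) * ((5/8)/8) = 3167775/6761216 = 0.47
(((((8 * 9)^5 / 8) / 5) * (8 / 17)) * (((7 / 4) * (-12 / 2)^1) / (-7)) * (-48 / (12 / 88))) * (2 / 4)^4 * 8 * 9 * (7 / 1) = -32181550055424 / 85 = -378606471240.28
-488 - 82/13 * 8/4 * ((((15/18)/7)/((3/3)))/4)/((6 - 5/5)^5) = -166530041/341250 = -488.00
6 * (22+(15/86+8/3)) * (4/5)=25636/215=119.24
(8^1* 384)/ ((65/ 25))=15360/ 13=1181.54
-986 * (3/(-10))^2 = -4437/50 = -88.74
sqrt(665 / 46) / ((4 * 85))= sqrt(30590) / 15640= 0.01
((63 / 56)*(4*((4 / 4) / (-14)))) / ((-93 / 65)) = 195 / 868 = 0.22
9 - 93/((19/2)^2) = 2877/361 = 7.97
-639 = -639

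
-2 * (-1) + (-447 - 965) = -1410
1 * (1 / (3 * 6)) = 1 / 18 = 0.06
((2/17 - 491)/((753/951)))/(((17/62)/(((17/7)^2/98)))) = -82006315/602651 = -136.08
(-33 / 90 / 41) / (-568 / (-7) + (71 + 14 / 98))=-77 / 1311180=-0.00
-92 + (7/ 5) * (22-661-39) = -5206/ 5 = -1041.20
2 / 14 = 1 / 7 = 0.14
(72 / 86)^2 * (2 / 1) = 2592 / 1849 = 1.40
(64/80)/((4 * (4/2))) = 1/10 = 0.10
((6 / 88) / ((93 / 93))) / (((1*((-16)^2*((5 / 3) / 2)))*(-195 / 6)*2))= -9 / 1830400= -0.00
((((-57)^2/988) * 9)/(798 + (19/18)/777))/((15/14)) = 1321677/38181845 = 0.03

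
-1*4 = -4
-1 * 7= -7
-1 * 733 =-733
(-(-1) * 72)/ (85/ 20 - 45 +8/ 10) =-1440/ 799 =-1.80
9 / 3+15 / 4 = 27 / 4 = 6.75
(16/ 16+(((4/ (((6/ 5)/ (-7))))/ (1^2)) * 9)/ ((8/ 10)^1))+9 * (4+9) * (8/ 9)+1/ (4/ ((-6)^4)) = 333/ 2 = 166.50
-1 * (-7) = 7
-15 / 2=-7.50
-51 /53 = -0.96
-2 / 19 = -0.11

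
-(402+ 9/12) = -1611/4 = -402.75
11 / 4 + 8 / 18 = 115 / 36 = 3.19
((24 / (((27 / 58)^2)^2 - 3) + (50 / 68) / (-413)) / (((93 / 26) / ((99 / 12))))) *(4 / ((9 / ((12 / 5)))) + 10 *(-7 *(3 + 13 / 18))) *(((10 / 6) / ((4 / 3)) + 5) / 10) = 163324005617904307 / 53711788413024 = 3040.75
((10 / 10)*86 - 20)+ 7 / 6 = 403 / 6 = 67.17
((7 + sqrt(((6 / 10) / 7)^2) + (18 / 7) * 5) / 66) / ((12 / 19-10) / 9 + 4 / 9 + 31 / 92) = -610052 / 523985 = -1.16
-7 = -7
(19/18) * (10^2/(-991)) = -950/8919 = -0.11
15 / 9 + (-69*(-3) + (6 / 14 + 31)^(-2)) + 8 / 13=395042711 / 1887600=209.28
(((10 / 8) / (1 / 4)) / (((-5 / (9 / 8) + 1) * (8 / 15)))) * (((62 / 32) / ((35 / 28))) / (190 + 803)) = -45 / 10592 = -0.00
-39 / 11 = -3.55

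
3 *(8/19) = 24/19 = 1.26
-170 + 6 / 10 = -847 / 5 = -169.40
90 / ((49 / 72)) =6480 / 49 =132.24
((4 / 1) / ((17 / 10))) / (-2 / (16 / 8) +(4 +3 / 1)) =20 / 51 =0.39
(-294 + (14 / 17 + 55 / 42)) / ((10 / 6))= -208393 / 1190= -175.12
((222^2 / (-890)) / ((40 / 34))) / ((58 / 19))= -3979683 / 258100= -15.42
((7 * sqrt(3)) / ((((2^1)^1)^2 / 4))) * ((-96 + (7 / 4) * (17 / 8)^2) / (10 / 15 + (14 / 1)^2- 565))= 2.90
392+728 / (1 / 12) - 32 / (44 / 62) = 99912 / 11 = 9082.91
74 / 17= 4.35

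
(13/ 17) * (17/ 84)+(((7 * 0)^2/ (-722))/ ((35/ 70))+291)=24457/ 84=291.15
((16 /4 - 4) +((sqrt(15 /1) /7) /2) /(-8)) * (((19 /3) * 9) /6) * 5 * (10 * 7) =-114.98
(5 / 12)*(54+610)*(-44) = -36520 / 3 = -12173.33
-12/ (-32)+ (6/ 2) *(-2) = -45/ 8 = -5.62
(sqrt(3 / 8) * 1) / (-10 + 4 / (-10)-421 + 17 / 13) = -65 * sqrt(6) / 111824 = -0.00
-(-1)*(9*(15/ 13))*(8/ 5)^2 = 1728/ 65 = 26.58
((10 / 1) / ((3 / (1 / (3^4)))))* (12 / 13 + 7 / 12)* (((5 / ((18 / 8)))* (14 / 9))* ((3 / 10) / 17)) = 16450 / 4349943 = 0.00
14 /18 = 7 /9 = 0.78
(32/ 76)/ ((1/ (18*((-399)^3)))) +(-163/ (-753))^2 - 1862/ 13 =-3548632388716769/ 7371117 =-481423967.18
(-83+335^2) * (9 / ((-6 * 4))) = -168213 / 4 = -42053.25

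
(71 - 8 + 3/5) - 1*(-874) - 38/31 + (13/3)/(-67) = 29170723/31155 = 936.31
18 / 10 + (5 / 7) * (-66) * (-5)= 8313 / 35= 237.51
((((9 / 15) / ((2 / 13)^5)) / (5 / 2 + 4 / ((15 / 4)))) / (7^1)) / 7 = 3341637 / 83888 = 39.83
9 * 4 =36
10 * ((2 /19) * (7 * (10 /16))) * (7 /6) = 1225 /228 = 5.37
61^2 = 3721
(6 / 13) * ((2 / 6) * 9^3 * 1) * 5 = 7290 / 13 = 560.77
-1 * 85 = -85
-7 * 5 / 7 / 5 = -1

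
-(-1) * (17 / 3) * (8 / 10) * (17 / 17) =68 / 15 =4.53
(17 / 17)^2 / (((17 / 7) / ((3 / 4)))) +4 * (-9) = -2427 / 68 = -35.69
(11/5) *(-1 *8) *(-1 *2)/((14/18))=1584/35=45.26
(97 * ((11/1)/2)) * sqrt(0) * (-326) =0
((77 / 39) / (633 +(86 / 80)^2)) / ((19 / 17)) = 0.00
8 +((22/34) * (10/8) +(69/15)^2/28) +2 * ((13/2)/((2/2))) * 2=211609/5950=35.56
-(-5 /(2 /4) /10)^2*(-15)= 15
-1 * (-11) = 11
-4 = -4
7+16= 23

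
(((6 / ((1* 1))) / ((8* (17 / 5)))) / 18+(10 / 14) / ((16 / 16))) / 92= 2075 / 262752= 0.01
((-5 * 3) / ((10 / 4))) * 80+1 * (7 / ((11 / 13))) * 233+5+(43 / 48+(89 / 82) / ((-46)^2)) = 16644513187 / 11451792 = 1453.44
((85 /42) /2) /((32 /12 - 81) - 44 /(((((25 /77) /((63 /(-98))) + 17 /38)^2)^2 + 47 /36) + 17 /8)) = -58406334162123595 /5261636337268410316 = -0.01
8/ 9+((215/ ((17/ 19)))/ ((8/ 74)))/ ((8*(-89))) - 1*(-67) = 64.77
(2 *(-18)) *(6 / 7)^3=-7776 / 343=-22.67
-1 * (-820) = 820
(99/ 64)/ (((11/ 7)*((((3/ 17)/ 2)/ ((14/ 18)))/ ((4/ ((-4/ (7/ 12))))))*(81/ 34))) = -99127/ 46656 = -2.12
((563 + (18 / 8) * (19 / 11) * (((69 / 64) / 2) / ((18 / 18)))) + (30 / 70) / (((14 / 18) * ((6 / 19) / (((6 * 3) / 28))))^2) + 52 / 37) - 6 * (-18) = 2372591953605 / 3502309888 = 677.44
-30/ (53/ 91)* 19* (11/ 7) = -81510/ 53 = -1537.92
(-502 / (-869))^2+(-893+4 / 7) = -4715726739 / 5286127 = -892.09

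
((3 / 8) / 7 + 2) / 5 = 23 / 56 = 0.41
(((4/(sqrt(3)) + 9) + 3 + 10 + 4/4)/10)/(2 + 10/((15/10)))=sqrt(3)/65 + 69/260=0.29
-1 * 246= -246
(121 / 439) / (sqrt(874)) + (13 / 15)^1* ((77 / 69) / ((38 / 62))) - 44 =-834229 / 19665 + 121* sqrt(874) / 383686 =-42.41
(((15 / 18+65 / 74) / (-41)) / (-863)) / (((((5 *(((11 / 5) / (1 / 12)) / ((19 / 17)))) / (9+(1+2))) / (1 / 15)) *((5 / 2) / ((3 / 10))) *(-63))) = -722 / 1156750766325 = -0.00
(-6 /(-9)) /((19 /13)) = 26 /57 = 0.46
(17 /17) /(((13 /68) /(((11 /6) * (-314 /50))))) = -58718 /975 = -60.22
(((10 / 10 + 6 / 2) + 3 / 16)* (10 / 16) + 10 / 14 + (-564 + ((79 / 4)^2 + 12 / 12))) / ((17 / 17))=-169.61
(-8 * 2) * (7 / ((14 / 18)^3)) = -11664 / 49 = -238.04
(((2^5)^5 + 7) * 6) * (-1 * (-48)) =9663678432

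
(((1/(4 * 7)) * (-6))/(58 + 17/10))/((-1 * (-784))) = -5/1092112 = -0.00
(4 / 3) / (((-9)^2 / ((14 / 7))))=8 / 243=0.03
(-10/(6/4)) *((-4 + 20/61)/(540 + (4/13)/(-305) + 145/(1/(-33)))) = -291200/50494287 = -0.01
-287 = -287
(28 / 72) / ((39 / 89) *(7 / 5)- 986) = -3115 / 7892946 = -0.00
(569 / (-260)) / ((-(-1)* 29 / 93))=-52917 / 7540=-7.02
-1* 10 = -10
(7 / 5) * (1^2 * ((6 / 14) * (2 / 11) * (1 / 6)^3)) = 1 / 1980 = 0.00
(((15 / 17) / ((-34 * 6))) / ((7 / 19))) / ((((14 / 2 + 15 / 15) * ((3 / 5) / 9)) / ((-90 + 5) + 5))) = 7125 / 4046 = 1.76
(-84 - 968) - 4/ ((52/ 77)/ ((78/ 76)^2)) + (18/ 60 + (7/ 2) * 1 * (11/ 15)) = -22859363/ 21660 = -1055.37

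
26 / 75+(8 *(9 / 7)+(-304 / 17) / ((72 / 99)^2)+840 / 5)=5170201 / 35700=144.82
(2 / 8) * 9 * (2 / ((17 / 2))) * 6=54 / 17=3.18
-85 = -85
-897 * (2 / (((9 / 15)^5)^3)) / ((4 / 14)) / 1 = -63873291015625 / 4782969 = -13354318.42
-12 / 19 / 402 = -0.00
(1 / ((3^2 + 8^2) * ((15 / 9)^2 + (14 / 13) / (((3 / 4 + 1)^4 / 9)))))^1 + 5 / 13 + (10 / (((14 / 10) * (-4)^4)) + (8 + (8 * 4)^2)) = 134267208056759 / 130051445888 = 1032.42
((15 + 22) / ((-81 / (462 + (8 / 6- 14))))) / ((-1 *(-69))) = -49876 / 16767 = -2.97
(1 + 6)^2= 49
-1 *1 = -1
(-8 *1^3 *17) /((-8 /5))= 85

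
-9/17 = -0.53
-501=-501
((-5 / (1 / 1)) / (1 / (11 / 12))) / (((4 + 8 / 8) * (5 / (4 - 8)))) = 11 / 15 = 0.73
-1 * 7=-7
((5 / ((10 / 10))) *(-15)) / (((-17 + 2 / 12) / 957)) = 430650 / 101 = 4263.86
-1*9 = -9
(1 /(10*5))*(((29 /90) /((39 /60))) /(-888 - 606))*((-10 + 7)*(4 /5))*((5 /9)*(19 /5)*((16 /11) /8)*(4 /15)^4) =564224 /18251369296875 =0.00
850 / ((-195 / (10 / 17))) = -100 / 39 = -2.56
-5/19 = -0.26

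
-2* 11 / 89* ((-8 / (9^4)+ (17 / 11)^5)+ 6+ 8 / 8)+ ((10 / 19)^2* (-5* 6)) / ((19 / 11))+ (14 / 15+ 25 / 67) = -145643750148255059 / 19644292629167085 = -7.41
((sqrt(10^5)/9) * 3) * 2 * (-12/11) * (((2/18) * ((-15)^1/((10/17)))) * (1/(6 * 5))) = 21.72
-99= -99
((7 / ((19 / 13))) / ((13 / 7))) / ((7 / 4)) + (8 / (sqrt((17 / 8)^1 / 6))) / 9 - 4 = -48 / 19 + 32 * sqrt(51) / 153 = -1.03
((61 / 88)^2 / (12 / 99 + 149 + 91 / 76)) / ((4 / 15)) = 3181455 / 265407296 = 0.01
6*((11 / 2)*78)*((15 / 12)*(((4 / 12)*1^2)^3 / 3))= 715 / 18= 39.72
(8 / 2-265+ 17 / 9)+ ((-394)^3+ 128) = -61163115.11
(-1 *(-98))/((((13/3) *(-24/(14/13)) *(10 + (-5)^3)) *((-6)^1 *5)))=-343/1166100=-0.00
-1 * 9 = -9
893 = 893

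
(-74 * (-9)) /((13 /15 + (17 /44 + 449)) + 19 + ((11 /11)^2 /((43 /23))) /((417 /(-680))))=1.42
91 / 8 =11.38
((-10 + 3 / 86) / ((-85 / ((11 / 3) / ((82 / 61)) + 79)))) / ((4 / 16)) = 3445997 / 89913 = 38.33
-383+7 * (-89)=-1006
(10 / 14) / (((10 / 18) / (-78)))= -702 / 7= -100.29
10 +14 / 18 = 97 / 9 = 10.78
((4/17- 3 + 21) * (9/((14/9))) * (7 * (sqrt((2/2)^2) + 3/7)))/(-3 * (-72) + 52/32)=1004400/207179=4.85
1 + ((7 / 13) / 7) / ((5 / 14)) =79 / 65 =1.22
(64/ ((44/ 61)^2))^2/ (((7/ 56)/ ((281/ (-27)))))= -498007209088/ 395307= -1259798.61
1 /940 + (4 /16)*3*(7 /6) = 1647 /1880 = 0.88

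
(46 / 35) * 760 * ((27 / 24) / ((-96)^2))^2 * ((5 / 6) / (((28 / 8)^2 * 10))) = 437 / 4315938816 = 0.00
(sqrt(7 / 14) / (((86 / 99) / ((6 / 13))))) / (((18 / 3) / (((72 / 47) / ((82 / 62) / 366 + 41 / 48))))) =17972064 * sqrt(2) / 227287723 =0.11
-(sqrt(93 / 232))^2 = -0.40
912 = 912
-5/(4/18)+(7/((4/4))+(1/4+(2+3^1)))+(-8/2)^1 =-14.25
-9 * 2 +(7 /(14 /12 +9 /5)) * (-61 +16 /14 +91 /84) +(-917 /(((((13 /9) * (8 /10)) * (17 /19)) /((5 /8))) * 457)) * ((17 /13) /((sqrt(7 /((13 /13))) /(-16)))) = -27889 /178 +560025 * sqrt(7) /154466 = -147.09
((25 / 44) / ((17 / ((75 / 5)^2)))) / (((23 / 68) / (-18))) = -400.20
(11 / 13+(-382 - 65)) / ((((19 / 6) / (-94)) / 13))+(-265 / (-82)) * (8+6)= 134154445 / 779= 172213.66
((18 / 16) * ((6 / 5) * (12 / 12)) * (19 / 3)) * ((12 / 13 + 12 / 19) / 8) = 108 / 65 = 1.66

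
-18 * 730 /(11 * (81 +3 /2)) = -1752 /121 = -14.48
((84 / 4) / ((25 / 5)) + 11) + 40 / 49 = 3924 / 245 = 16.02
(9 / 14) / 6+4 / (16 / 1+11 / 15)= 2433 / 7028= 0.35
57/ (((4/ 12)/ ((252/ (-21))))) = -2052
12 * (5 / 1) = 60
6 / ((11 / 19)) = 114 / 11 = 10.36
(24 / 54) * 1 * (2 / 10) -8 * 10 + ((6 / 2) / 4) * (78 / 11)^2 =-229781 / 5445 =-42.20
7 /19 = 0.37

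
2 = 2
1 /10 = 0.10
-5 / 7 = -0.71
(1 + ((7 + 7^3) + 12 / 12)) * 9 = 3168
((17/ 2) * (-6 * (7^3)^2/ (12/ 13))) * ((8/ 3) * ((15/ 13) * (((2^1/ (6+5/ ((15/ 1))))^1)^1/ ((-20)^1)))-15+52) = -18254301191/ 76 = -240188173.57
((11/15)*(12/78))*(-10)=-44/39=-1.13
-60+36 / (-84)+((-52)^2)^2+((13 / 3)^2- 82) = 460624018 / 63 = 7311492.35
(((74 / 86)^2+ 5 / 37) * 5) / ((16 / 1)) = 0.27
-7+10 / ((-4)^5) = -3589 / 512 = -7.01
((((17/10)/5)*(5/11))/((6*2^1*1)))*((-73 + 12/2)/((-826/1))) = 1139/1090320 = 0.00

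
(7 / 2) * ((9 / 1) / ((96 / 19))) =399 / 64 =6.23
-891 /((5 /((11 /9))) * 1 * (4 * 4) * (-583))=0.02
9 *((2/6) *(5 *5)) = 75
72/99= 8/11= 0.73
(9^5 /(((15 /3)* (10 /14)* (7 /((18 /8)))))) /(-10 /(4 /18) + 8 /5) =-531441 /4340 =-122.45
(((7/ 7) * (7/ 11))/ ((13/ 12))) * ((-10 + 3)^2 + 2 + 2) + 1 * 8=5596/ 143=39.13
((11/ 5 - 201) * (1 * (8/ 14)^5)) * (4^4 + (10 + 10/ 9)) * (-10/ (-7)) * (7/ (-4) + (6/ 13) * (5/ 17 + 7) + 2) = -558772989952/ 33429123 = -16715.16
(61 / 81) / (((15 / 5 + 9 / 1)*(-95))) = -61 / 92340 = -0.00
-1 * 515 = -515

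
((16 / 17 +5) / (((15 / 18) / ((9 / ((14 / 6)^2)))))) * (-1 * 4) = -196344 / 4165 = -47.14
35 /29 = 1.21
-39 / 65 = -3 / 5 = -0.60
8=8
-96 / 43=-2.23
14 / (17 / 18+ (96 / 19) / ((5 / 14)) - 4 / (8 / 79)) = -11970 / 20869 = -0.57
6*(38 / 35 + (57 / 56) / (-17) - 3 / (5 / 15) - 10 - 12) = -428031 / 2380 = -179.84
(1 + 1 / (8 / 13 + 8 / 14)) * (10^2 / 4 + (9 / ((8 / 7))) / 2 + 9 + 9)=149449 / 1728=86.49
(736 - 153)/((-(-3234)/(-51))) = -901/98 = -9.19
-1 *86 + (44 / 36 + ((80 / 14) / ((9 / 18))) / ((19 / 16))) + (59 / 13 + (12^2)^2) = 321574052 / 15561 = 20665.38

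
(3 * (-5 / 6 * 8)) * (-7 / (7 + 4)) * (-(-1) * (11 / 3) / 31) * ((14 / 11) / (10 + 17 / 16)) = 31360 / 181071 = 0.17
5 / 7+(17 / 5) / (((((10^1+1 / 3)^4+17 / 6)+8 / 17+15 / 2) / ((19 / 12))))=224644457 / 314294680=0.71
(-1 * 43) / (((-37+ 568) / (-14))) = 1.13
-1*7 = -7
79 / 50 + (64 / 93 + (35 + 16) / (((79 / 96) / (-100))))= -2275806787 / 367350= -6195.20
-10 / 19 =-0.53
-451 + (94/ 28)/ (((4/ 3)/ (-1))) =-25397/ 56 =-453.52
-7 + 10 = 3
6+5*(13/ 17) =167/ 17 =9.82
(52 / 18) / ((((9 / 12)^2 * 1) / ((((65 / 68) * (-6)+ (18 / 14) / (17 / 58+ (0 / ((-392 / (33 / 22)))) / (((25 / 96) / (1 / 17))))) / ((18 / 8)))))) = -89024 / 28917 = -3.08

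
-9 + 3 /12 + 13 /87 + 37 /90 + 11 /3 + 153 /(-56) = -530191 /73080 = -7.25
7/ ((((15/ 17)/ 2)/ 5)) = 238/ 3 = 79.33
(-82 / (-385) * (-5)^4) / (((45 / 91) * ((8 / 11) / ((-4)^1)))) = -1480.56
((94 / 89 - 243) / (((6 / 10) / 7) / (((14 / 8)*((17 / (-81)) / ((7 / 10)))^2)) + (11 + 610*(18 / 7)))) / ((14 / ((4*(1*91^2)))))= -6441621174625 / 17780949817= -362.28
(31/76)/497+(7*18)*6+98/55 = 1574263121/2077460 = 757.78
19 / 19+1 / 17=18 / 17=1.06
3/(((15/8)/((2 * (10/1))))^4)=1048576/27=38836.15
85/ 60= 17/ 12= 1.42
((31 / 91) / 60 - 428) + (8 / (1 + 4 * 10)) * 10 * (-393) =-267473209 / 223860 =-1194.82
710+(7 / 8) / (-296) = 1681273 / 2368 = 710.00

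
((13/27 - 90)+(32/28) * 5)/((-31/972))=570204/217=2627.67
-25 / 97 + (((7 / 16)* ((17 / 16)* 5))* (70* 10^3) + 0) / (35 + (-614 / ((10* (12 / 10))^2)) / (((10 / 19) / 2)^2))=-56815594475 / 9278438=-6123.40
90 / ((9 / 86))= 860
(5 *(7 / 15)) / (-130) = -7 / 390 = -0.02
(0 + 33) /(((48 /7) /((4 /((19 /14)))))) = 539 /38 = 14.18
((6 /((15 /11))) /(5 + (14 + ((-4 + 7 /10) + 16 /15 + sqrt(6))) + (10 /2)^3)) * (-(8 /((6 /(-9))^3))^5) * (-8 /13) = -64443351953376 /235073917 + 454573373760 * sqrt(6) /235073917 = -269404.11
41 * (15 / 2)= 615 / 2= 307.50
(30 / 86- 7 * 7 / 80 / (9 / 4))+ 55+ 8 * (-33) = -1617067 / 7740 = -208.92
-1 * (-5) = 5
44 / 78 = 22 / 39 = 0.56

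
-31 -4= -35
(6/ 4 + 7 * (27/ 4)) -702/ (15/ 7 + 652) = 47.68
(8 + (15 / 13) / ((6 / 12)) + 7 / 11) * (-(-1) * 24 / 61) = 4.31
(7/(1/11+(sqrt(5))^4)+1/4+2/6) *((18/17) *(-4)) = -84/23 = -3.65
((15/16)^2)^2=50625/65536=0.77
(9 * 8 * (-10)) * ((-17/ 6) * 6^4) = 2643840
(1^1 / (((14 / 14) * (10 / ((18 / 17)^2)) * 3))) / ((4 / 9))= 243 / 2890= 0.08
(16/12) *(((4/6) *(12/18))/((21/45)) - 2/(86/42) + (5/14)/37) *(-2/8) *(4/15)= 1966/1503495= 0.00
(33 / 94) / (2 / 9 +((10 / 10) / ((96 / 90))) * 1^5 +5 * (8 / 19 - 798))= -45144 / 512662229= -0.00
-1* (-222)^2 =-49284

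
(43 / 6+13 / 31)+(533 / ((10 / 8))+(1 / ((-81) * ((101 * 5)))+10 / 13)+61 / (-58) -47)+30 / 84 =2590517285093 / 6692794290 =387.06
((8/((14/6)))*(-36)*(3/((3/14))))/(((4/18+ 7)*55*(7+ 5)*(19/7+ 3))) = -1134/17875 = -0.06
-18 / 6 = -3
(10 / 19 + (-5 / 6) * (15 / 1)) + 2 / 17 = -7659 / 646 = -11.86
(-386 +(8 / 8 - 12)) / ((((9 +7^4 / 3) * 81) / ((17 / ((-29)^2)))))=-6749 / 55132596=-0.00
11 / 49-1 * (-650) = 31861 / 49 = 650.22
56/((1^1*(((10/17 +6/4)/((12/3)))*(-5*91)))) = -0.24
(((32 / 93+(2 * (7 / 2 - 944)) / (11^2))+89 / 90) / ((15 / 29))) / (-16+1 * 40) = -12649249 / 11048400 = -1.14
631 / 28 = 22.54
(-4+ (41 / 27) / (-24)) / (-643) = 2633 / 416664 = 0.01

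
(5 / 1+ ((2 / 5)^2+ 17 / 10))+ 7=693 / 50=13.86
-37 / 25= -1.48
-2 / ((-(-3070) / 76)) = -76 / 1535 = -0.05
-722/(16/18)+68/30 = -48599/60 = -809.98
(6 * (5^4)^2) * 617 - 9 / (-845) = 1221949218759 / 845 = 1446093750.01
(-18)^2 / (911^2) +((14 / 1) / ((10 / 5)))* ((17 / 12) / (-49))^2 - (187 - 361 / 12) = -6431987106011 / 40991458032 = -156.91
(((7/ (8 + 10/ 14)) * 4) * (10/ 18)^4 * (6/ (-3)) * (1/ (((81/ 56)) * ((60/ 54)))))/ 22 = -686000/ 39621879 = -0.02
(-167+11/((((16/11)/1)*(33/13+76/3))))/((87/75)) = -72493625/504368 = -143.73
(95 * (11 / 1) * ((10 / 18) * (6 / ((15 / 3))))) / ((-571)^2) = 2090 / 978123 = 0.00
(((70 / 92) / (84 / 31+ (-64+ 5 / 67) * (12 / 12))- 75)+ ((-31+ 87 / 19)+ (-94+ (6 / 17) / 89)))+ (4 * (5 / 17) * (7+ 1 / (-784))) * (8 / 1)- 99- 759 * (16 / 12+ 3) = -5795849955856543 / 1647690821602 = -3517.56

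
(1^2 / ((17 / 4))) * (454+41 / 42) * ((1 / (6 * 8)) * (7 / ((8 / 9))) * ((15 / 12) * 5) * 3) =329.31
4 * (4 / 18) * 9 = 8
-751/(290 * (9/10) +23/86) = -2.87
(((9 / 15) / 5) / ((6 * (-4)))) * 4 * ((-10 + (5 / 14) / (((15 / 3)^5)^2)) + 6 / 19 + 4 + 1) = 2433593731 / 25976562500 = 0.09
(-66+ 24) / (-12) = 7 / 2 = 3.50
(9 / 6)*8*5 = 60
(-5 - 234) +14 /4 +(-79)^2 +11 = 12033 /2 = 6016.50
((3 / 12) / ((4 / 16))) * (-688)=-688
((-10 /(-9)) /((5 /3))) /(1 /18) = 12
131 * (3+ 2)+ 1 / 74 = 655.01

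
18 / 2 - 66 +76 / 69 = -3857 / 69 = -55.90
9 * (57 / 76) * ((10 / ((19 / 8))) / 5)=108 / 19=5.68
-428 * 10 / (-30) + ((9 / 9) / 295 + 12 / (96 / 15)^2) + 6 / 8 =32559623 / 226560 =143.71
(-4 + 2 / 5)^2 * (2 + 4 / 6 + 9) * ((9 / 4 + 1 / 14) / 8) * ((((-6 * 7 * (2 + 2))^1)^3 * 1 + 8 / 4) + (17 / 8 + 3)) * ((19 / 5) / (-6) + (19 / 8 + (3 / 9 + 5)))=-3767998589667 / 2560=-1471874449.09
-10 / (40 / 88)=-22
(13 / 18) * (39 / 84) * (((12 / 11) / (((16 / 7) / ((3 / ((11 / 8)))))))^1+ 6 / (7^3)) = 309439 / 871563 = 0.36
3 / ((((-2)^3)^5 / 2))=-3 / 16384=-0.00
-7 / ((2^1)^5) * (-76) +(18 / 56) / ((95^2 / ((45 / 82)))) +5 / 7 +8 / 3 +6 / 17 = 537878107 / 26419785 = 20.36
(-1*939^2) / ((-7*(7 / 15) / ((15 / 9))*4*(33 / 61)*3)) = 149402725 / 2156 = 69296.25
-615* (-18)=11070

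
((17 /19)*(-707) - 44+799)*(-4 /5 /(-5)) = 9304 /475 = 19.59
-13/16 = -0.81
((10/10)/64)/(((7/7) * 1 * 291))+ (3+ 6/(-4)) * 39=1089505/18624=58.50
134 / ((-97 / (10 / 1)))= -1340 / 97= -13.81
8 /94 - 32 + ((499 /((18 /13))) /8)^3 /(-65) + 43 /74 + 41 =-36265432802369 /25963130880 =-1396.81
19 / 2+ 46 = 111 / 2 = 55.50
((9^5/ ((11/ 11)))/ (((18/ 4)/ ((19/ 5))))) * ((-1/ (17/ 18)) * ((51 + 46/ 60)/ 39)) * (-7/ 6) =451722663/ 5525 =81759.76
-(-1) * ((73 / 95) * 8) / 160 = 73 / 1900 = 0.04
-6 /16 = -3 /8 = -0.38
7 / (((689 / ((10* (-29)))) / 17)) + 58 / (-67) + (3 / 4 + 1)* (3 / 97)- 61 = -2004243677 / 17911244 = -111.90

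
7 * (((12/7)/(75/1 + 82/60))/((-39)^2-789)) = 30/139751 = 0.00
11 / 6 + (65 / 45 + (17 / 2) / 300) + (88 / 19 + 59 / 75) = 298373 / 34200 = 8.72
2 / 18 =1 / 9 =0.11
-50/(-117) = 50/117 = 0.43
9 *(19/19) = 9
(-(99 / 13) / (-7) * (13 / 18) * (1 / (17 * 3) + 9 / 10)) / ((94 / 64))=5896 / 11985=0.49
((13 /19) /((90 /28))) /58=91 /24795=0.00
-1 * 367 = -367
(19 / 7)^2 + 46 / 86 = 16650 / 2107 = 7.90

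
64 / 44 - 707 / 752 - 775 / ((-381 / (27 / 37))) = 77691445 / 38870128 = 2.00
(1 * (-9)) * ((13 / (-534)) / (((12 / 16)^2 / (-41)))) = -4264 / 267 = -15.97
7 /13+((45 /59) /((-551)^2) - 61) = -14079192189 /232861967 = -60.46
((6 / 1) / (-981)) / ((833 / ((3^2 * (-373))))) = 2238 / 90797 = 0.02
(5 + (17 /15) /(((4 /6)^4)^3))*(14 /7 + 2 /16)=52936283 /163840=323.10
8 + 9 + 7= 24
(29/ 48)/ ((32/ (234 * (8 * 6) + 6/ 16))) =868637/ 4096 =212.07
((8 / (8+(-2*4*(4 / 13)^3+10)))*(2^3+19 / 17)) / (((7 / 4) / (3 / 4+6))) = 36777780 / 2322523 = 15.84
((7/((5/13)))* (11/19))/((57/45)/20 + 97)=60060/553261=0.11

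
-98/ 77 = -14/ 11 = -1.27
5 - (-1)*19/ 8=59/ 8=7.38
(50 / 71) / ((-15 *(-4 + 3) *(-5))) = -2 / 213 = -0.01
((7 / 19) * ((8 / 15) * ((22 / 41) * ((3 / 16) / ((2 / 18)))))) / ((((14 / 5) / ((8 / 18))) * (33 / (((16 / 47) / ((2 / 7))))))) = 0.00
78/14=39/7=5.57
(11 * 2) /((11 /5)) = 10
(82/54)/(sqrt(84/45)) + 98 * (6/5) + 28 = 41 * sqrt(105)/378 + 728/5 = 146.71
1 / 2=0.50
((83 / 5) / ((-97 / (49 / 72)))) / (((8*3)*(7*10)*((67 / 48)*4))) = -0.00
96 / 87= 32 / 29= 1.10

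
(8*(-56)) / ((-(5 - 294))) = -1.55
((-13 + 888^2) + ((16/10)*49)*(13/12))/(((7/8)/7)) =94633912/15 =6308927.47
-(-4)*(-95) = -380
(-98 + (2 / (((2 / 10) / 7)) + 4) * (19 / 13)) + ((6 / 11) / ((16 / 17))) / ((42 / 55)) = 15889 / 1456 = 10.91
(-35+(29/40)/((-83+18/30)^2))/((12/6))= -47528175/2715904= -17.50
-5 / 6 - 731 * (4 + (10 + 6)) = -87725 / 6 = -14620.83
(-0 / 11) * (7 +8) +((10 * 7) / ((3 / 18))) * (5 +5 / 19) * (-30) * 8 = -10080000 / 19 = -530526.32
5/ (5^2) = 1/ 5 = 0.20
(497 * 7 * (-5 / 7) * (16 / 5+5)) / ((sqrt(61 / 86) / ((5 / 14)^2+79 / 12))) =-5743403 * sqrt(5246) / 2562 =-162369.45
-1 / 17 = -0.06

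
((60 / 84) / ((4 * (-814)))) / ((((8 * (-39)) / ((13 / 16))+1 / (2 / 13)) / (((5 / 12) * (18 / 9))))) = 5 / 10324776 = 0.00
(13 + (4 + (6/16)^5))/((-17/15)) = -8359485/557056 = -15.01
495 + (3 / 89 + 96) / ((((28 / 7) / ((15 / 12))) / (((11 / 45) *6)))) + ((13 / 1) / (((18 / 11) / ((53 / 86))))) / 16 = 1188854315 / 2204352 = 539.32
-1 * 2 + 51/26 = -1/26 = -0.04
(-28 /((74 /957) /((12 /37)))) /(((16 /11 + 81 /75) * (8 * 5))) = -1105335 /954193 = -1.16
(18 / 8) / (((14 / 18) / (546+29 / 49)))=2169423 / 1372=1581.21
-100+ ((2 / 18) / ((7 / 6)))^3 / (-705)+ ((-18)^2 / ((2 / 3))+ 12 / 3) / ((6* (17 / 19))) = -968469211 / 110993085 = -8.73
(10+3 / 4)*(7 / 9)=301 / 36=8.36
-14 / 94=-7 / 47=-0.15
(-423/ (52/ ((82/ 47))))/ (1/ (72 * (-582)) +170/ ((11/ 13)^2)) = -935485848/ 15650723387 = -0.06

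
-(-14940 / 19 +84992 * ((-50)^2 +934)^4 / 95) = -11818958625332239412 / 95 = -124410090792970941.18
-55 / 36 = -1.53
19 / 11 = 1.73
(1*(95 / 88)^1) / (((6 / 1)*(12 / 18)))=95 / 352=0.27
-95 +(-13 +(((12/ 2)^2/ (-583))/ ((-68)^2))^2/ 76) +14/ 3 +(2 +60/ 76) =-10412216205282253/ 103558946728512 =-100.54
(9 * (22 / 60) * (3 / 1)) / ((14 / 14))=99 / 10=9.90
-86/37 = -2.32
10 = 10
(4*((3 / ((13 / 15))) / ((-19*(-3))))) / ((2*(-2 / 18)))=-270 / 247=-1.09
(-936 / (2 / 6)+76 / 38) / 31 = -2806 / 31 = -90.52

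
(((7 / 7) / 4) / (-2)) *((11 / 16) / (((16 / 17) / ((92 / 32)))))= -4301 / 16384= -0.26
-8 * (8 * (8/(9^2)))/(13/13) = -512/81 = -6.32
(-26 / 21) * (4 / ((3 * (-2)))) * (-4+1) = -52 / 21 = -2.48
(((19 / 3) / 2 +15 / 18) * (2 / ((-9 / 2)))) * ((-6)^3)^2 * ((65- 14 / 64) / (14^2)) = -27414.37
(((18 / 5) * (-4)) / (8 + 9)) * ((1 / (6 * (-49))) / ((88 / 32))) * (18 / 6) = 144 / 45815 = 0.00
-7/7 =-1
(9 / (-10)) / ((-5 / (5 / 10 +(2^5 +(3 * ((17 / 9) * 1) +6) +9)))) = 957 / 100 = 9.57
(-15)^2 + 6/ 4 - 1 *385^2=-295997/ 2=-147998.50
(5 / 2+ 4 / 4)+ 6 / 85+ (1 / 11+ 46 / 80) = 31689 / 7480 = 4.24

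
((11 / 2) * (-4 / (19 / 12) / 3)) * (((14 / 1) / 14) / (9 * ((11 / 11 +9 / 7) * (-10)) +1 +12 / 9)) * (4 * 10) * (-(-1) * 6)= 5.47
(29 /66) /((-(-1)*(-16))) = -29 /1056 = -0.03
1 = 1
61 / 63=0.97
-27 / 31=-0.87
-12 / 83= -0.14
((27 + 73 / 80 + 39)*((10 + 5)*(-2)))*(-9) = 144531 / 8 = 18066.38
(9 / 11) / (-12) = -3 / 44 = -0.07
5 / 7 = 0.71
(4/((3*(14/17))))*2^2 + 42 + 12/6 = 1060/21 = 50.48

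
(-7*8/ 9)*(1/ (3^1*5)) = -56/ 135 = -0.41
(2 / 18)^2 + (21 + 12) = 2674 / 81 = 33.01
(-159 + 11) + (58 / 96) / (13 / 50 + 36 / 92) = -2643773 / 17976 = -147.07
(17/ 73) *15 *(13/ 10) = 663/ 146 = 4.54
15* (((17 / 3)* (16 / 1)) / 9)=1360 / 9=151.11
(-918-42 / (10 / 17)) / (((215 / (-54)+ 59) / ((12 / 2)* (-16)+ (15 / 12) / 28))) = 1435466043 / 831880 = 1725.57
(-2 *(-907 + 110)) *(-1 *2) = -3188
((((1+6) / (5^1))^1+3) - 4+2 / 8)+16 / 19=1.49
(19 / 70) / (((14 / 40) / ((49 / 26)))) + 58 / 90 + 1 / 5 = 1349 / 585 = 2.31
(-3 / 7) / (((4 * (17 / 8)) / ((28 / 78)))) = -4 / 221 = -0.02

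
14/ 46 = 7/ 23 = 0.30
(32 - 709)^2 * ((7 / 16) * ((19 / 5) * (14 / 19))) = 22458121 / 40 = 561453.02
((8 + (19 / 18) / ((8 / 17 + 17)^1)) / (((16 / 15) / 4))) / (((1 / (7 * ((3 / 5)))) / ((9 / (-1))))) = -301637 / 264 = -1142.56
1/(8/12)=3/2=1.50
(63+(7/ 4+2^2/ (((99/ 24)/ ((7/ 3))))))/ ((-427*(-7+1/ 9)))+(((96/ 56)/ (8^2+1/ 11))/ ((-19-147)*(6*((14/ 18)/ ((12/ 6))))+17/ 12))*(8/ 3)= 2604137871/ 115245028360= 0.02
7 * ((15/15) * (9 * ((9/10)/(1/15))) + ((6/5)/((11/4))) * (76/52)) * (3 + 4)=5984.75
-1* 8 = -8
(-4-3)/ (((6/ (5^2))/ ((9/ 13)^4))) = -382725/ 57122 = -6.70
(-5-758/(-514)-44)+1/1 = -11957/257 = -46.53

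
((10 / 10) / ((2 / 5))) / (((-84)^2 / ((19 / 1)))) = 95 / 14112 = 0.01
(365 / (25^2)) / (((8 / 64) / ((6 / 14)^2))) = 5256 / 6125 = 0.86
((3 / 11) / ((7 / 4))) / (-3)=-0.05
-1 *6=-6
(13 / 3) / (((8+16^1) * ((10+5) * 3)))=13 / 3240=0.00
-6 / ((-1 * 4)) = 3 / 2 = 1.50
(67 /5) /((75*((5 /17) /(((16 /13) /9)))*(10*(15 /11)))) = 100232 /16453125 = 0.01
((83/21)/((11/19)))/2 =1577/462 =3.41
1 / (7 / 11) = 1.57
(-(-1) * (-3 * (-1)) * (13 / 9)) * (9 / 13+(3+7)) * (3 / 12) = 139 / 12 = 11.58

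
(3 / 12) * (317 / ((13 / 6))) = 951 / 26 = 36.58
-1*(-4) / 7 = 4 / 7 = 0.57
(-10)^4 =10000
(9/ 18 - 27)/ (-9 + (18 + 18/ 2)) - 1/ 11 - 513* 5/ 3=-339199/ 396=-856.56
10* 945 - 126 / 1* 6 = 8694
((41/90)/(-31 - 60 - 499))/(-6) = 41/318600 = 0.00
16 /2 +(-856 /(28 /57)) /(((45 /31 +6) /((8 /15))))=-943688 /8085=-116.72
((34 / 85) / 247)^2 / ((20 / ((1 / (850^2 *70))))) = 1 / 385691271875000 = 0.00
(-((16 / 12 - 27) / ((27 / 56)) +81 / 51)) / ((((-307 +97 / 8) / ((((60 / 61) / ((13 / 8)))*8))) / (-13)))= 728238080 / 66049641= 11.03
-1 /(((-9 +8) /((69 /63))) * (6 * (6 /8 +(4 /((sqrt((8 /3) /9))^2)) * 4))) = 46 /13797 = 0.00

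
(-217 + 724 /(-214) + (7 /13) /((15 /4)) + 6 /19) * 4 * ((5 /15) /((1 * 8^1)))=-87185491 /2378610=-36.65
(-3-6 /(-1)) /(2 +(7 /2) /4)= 24 /23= 1.04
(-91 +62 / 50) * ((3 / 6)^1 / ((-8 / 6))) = 1683 / 50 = 33.66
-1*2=-2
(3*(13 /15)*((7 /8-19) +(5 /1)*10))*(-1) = -663 /8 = -82.88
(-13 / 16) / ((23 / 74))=-2.61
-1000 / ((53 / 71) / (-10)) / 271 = 710000 / 14363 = 49.43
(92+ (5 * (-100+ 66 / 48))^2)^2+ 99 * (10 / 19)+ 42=4605429995353459 / 77824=59177503024.18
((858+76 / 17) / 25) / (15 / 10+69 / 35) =205268 / 20655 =9.94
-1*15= -15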